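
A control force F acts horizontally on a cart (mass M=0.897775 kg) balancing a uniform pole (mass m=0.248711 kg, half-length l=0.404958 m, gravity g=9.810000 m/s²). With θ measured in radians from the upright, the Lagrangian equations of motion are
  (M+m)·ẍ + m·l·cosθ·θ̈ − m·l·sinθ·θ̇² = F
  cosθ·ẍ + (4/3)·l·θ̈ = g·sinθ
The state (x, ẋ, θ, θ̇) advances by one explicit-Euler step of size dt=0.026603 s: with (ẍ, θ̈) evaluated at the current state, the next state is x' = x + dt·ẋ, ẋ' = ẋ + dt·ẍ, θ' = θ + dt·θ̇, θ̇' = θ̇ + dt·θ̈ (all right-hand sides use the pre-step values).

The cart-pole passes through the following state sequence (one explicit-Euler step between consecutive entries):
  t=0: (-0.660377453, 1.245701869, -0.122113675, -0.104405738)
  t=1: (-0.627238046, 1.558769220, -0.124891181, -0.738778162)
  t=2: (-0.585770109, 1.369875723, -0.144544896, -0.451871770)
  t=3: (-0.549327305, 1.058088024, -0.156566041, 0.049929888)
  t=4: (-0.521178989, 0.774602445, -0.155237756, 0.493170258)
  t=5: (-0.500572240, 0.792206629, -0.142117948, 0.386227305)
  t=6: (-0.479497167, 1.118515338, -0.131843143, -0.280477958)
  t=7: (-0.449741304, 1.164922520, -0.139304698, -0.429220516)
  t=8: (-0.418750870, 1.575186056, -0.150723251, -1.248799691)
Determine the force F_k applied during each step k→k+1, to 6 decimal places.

F_0 = 11.108306 N
F_1 = -7.055977 N
F_2 = -11.553895 N
F_3 = -10.559530 N
F_4 = 0.362448 N
F_5 = 11.566104 N
F_6 = 1.442767 N
F_7 = 14.610518 N

step 0→1:
  ẍ = (ẋ'−ẋ)/dt = (1.558769220−1.245701869)/0.026603 = 11.768122
  θ̈ = (θ̇'−θ̇)/dt = (-0.738778162−-0.104405738)/0.026603 = -23.845898
  sinθ=-0.121810, cosθ=0.992553
  F = (M+m)·ẍ + m·l·cosθ·θ̈ − m·l·sinθ·θ̇² = 13.491987 + -2.383815 − -0.000134 = 11.108306
step 1→2:
  ẍ = (ẋ'−ẋ)/dt = (1.369875723−1.558769220)/0.026603 = -7.100459
  θ̈ = (θ̇'−θ̇)/dt = (-0.451871770−-0.738778162)/0.026603 = 10.784738
  sinθ=-0.124567, cosθ=0.992211
  F = (M+m)·ẍ + m·l·cosθ·θ̈ − m·l·sinθ·θ̇² = -8.140576 + 1.077752 − -0.006848 = -7.055977
step 2→3:
  ẍ = (ẋ'−ẋ)/dt = (1.058088024−1.369875723)/0.026603 = -11.720020
  θ̈ = (θ̇'−θ̇)/dt = (0.049929888−-0.451871770)/0.026603 = 18.862597
  sinθ=-0.144042, cosθ=0.989572
  F = (M+m)·ẍ + m·l·cosθ·θ̈ − m·l·sinθ·θ̇² = -13.436839 + 1.879982 − -0.002962 = -11.553895
step 3→4:
  ẍ = (ẋ'−ẋ)/dt = (0.774602445−1.058088024)/0.026603 = -10.656151
  θ̈ = (θ̇'−θ̇)/dt = (0.493170258−0.049929888)/0.026603 = 16.661293
  sinθ=-0.155927, cosθ=0.987769
  F = (M+m)·ẍ + m·l·cosθ·θ̈ − m·l·sinθ·θ̇² = -12.217128 + 1.657559 − -0.000039 = -10.559530
step 4→5:
  ẍ = (ẋ'−ẋ)/dt = (0.792206629−0.774602445)/0.026603 = 0.661737
  θ̈ = (θ̇'−θ̇)/dt = (0.386227305−0.493170258)/0.026603 = -4.019958
  sinθ=-0.154615, cosθ=0.987975
  F = (M+m)·ẍ + m·l·cosθ·θ̈ − m·l·sinθ·θ̇² = 0.758672 + -0.400011 − -0.003787 = 0.362448
step 5→6:
  ẍ = (ẋ'−ẋ)/dt = (1.118515338−0.792206629)/0.026603 = 12.265861
  θ̈ = (θ̇'−θ̇)/dt = (-0.280477958−0.386227305)/0.026603 = -25.061281
  sinθ=-0.141640, cosθ=0.989918
  F = (M+m)·ẍ + m·l·cosθ·θ̈ − m·l·sinθ·θ̇² = 14.062638 + -2.498662 − -0.002128 = 11.566104
step 6→7:
  ẍ = (ẋ'−ẋ)/dt = (1.164922520−1.118515338)/0.026603 = 1.744434
  θ̈ = (θ̇'−θ̇)/dt = (-0.429220516−-0.280477958)/0.026603 = -5.591195
  sinθ=-0.131462, cosθ=0.991321
  F = (M+m)·ẍ + m·l·cosθ·θ̈ − m·l·sinθ·θ̇² = 1.999969 + -0.558244 − -0.001042 = 1.442767
step 7→8:
  ẍ = (ẋ'−ẋ)/dt = (1.575186056−1.164922520)/0.026603 = 15.421702
  θ̈ = (θ̇'−θ̇)/dt = (-1.248799691−-0.429220516)/0.026603 = -30.807773
  sinθ=-0.138855, cosθ=0.990313
  F = (M+m)·ẍ + m·l·cosθ·θ̈ − m·l·sinθ·θ̇² = 17.680765 + -3.072824 − -0.002576 = 14.610518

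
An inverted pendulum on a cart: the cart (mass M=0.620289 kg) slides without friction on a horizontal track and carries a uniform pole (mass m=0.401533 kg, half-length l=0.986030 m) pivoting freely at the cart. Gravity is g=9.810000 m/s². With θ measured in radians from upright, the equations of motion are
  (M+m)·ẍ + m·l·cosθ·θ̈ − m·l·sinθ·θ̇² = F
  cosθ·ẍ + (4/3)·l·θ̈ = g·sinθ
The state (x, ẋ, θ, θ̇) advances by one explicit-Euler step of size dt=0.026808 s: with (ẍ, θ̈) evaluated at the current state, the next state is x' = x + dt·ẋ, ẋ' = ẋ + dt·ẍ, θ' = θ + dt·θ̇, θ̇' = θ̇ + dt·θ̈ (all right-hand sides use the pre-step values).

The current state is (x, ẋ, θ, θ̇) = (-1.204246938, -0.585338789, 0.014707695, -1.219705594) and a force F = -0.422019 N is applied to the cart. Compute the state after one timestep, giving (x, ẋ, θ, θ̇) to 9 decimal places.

sinθ=0.014707165, cosθ=0.999891844
temp = (F + m·l·θ̇²·sinθ)/(M+m) = (-0.422019 + 0.008662642)/1.021822 = -0.404528732
θ̈ = (g·sinθ − cosθ·temp)/(l·(4/3 − m·cos²θ/(M+m))) = 0.591770855
ẍ = temp − m·l·θ̈·cosθ/(M+m) = -0.633796352
Euler: x'=-1.204246938+0.026808·-0.585338789=-1.219938700, ẋ'=-0.585338789+0.026808·-0.633796352=-0.602329602
       θ'=0.014707695+0.026808·-1.219705594=-0.017990173, θ̇'=-1.219705594+0.026808·0.591770855=-1.203841401

(-1.219938700, -0.602329602, -0.017990173, -1.203841401)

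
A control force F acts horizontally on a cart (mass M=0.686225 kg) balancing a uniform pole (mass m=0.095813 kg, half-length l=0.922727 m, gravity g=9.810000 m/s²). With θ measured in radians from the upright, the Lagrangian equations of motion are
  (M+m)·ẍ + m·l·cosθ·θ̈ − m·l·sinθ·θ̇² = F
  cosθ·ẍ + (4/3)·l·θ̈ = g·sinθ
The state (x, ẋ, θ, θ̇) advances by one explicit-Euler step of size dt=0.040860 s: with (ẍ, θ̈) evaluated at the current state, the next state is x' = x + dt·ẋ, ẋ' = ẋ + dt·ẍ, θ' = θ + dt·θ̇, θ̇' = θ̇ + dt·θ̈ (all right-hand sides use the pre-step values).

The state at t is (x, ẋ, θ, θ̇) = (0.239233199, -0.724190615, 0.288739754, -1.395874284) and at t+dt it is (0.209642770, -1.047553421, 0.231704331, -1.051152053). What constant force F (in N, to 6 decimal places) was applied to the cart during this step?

F = -5.523035 N

ẍ = (ẋ'−ẋ)/dt = (-1.047553421−-0.724190615)/0.040860 = -7.913921
θ̈ = (θ̇'−θ̇)/dt = (-1.051152053−-1.395874284)/0.040860 = 8.436667
sinθ=0.284744, cosθ=0.958603
F = (M+m)·ẍ + m·l·cosθ·θ̈ − m·l·sinθ·θ̇² = -6.188987 + 0.715003 − 0.049051 = -5.523035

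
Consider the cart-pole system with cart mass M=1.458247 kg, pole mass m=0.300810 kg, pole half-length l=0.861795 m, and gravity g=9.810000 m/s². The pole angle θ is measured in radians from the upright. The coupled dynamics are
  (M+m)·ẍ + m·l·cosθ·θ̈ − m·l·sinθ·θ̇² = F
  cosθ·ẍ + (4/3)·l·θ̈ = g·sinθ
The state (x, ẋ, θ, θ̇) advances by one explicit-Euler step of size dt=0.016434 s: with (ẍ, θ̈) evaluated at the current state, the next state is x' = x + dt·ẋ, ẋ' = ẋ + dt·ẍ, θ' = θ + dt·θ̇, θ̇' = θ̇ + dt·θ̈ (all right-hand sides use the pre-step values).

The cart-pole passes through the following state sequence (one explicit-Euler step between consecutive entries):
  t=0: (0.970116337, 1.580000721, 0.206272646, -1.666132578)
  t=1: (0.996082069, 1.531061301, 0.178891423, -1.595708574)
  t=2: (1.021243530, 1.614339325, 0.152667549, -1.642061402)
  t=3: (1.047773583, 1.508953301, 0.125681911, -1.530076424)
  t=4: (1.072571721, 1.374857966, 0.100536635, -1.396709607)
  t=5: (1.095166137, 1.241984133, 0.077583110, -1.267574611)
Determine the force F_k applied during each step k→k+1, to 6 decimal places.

step 0→1:
  ẍ = (ẋ'−ẋ)/dt = (1.531061301−1.580000721)/0.016434 = -2.977937
  θ̈ = (θ̇'−θ̇)/dt = (-1.595708574−-1.666132578)/0.016434 = 4.285263
  sinθ=0.204813, cosθ=0.978801
  F = (M+m)·ẍ + m·l·cosθ·θ̈ − m·l·sinθ·θ̇² = -5.238361 + 1.087347 − 0.147392 = -4.298406
step 1→2:
  ẍ = (ẋ'−ẋ)/dt = (1.614339325−1.531061301)/0.016434 = 5.067423
  θ̈ = (θ̇'−θ̇)/dt = (-1.642061402−-1.595708574)/0.016434 = -2.820545
  sinθ=0.177939, cosθ=0.984042
  F = (M+m)·ẍ + m·l·cosθ·θ̈ − m·l·sinθ·θ̇² = 8.913885 + -0.719520 − 0.117456 = 8.076910
step 2→3:
  ẍ = (ẋ'−ẋ)/dt = (1.508953301−1.614339325)/0.016434 = -6.412682
  θ̈ = (θ̇'−θ̇)/dt = (-1.530076424−-1.642061402)/0.016434 = 6.814225
  sinθ=0.152075, cosθ=0.988369
  F = (M+m)·ẍ + m·l·cosθ·θ̈ − m·l·sinθ·θ̇² = -11.280274 + 1.745950 − 0.106300 = -9.640624
step 3→4:
  ẍ = (ẋ'−ẋ)/dt = (1.374857966−1.508953301)/0.016434 = -8.159629
  θ̈ = (θ̇'−θ̇)/dt = (-1.396709607−-1.530076424)/0.016434 = 8.115299
  sinθ=0.125351, cosθ=0.992112
  F = (M+m)·ẍ + m·l·cosθ·θ̈ − m·l·sinθ·θ̇² = -14.353252 + 2.087188 − 0.076077 = -12.342140
step 4→5:
  ẍ = (ẋ'−ẋ)/dt = (1.241984133−1.374857966)/0.016434 = -8.085301
  θ̈ = (θ̇'−θ̇)/dt = (-1.267574611−-1.396709607)/0.016434 = 7.857795
  sinθ=0.100367, cosθ=0.994950
  F = (M+m)·ẍ + m·l·cosθ·θ̈ − m·l·sinθ·θ̇² = -14.222505 + 2.026742 − 0.050758 = -12.246521

F_0 = -4.298406 N
F_1 = 8.076910 N
F_2 = -9.640624 N
F_3 = -12.342140 N
F_4 = -12.246521 N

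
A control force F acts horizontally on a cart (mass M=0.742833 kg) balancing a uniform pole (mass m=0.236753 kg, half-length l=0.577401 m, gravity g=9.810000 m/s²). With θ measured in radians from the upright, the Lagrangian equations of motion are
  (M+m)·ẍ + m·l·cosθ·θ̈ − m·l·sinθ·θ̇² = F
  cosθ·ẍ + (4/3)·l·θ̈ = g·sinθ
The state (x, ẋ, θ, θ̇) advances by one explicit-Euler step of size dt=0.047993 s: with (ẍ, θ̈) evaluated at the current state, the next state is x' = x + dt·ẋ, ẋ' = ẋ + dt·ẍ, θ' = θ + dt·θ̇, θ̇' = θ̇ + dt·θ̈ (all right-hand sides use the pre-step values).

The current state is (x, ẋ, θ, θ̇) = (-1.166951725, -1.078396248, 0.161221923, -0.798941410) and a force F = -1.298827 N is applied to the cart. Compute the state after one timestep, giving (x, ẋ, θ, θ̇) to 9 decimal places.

(-1.218707196, -1.171265576, 0.122878328, -0.581707165)

sinθ=0.160524403, cosθ=0.987031872
temp = (F + m·l·θ̇²·sinθ)/(M+m) = (-1.298827 + 0.014006962)/0.979586 = -1.311594937
θ̈ = (g·sinθ − cosθ·temp)/(l·(4/3 − m·cos²θ/(M+m))) = 4.526373541
ẍ = temp − m·l·θ̈·cosθ/(M+m) = -1.935059855
Euler: x'=-1.166951725+0.047993·-1.078396248=-1.218707196, ẋ'=-1.078396248+0.047993·-1.935059855=-1.171265576
       θ'=0.161221923+0.047993·-0.798941410=0.122878328, θ̇'=-0.798941410+0.047993·4.526373541=-0.581707165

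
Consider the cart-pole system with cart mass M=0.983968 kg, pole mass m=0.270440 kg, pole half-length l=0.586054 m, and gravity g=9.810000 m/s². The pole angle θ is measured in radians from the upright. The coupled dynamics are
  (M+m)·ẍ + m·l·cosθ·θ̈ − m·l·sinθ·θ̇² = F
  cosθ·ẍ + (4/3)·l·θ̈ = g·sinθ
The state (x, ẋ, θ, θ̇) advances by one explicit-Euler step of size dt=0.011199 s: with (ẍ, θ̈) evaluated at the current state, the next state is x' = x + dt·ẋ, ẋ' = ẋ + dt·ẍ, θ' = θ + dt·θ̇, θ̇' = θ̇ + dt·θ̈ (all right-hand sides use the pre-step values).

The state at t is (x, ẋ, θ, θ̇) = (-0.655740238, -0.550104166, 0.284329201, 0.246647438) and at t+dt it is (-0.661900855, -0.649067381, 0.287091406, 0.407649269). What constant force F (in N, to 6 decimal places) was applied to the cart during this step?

ẍ = (ẋ'−ẋ)/dt = (-0.649067381−-0.550104166)/0.011199 = -8.836790
θ̈ = (θ̇'−θ̇)/dt = (0.407649269−0.246647438)/0.011199 = 14.376447
sinθ=0.280514, cosθ=0.959850
F = (M+m)·ẍ + m·l·cosθ·θ̈ − m·l·sinθ·θ̇² = -11.084941 + 2.187074 − 0.002705 = -8.900571

F = -8.900571 N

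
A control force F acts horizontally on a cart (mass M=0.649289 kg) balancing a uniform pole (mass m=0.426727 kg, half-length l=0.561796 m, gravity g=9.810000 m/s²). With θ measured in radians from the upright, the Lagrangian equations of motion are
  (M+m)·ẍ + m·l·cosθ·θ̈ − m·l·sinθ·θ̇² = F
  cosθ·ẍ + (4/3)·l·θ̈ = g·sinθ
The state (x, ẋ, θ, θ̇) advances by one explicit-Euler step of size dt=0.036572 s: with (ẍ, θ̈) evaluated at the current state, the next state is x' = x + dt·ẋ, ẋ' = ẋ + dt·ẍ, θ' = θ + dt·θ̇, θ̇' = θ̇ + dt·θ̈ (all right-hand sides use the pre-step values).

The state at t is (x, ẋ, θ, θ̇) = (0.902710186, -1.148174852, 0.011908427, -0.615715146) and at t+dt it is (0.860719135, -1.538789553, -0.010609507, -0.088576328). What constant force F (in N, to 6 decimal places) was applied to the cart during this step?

ẍ = (ẋ'−ẋ)/dt = (-1.538789553−-1.148174852)/0.036572 = -10.680704
θ̈ = (θ̇'−θ̇)/dt = (-0.088576328−-0.615715146)/0.036572 = 14.413727
sinθ=0.011908, cosθ=0.999929
F = (M+m)·ẍ + m·l·cosθ·θ̈ − m·l·sinθ·θ̇² = -11.492608 + 3.455208 − 0.001082 = -8.038482

F = -8.038482 N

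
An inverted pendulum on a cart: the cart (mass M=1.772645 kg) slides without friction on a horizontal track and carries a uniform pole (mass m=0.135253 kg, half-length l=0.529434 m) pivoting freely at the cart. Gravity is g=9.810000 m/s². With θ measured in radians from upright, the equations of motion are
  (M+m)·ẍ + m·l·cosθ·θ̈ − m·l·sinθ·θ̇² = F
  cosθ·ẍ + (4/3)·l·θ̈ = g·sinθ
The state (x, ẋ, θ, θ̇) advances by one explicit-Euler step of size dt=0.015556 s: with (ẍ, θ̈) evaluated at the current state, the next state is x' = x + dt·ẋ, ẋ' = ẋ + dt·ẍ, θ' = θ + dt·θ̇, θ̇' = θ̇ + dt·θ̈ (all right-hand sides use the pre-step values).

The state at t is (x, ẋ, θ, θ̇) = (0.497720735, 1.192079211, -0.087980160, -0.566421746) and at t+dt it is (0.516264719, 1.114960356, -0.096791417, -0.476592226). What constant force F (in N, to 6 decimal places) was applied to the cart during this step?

ẍ = (ẋ'−ẋ)/dt = (1.114960356−1.192079211)/0.015556 = -4.957499
θ̈ = (θ̇'−θ̇)/dt = (-0.476592226−-0.566421746)/0.015556 = 5.774590
sinθ=-0.087867, cosθ=0.996132
F = (M+m)·ẍ + m·l·cosθ·θ̈ − m·l·sinθ·θ̇² = -9.458402 + 0.411905 − -0.002019 = -9.044479

F = -9.044479 N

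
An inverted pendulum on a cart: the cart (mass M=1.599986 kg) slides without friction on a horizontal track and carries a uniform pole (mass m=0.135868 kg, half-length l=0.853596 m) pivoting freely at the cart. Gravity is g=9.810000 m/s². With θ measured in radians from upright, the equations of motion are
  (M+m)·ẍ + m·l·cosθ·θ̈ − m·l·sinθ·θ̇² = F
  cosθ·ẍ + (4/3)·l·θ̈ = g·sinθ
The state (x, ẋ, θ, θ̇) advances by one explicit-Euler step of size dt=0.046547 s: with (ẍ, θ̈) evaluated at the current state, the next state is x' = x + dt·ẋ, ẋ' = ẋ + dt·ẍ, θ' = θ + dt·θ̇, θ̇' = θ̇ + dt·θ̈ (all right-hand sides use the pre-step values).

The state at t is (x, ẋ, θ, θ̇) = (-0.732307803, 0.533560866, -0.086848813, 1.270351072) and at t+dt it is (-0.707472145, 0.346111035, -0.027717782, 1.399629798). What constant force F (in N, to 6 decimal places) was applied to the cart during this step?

F = -6.653342 N

ẍ = (ẋ'−ẋ)/dt = (0.346111035−0.533560866)/0.046547 = -4.027109
θ̈ = (θ̇'−θ̇)/dt = (1.399629798−1.270351072)/0.046547 = 2.777380
sinθ=-0.086740, cosθ=0.996231
F = (M+m)·ẍ + m·l·cosθ·θ̈ − m·l·sinθ·θ̇² = -6.990473 + 0.320896 − -0.016234 = -6.653342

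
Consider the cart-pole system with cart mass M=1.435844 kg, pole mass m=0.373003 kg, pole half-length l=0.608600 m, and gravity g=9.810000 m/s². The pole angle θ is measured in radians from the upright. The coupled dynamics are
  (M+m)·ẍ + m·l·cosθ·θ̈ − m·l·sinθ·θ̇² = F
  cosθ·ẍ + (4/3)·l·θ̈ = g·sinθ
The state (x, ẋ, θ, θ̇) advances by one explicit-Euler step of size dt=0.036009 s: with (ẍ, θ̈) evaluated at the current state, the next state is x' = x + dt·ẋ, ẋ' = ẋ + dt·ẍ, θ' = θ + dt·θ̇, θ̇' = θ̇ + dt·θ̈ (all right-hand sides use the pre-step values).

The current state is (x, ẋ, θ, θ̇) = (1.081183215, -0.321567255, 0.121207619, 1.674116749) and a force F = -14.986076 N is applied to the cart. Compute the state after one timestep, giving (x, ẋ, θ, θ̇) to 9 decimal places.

(1.069603900, -0.679465803, 0.181490889, 2.164567448)

sinθ=0.120911054, cosθ=0.992663345
temp = (F + m·l·θ̇²·sinθ)/(M+m) = (-14.986076 + 0.076927526)/1.808847 = -8.242349118
θ̈ = (g·sinθ − cosθ·temp)/(l·(4/3 − m·cos²θ/(M+m))) = 13.620225458
ẍ = temp − m·l·θ̈·cosθ/(M+m) = -9.939141560
Euler: x'=1.081183215+0.036009·-0.321567255=1.069603900, ẋ'=-0.321567255+0.036009·-9.939141560=-0.679465803
       θ'=0.121207619+0.036009·1.674116749=0.181490889, θ̇'=1.674116749+0.036009·13.620225458=2.164567448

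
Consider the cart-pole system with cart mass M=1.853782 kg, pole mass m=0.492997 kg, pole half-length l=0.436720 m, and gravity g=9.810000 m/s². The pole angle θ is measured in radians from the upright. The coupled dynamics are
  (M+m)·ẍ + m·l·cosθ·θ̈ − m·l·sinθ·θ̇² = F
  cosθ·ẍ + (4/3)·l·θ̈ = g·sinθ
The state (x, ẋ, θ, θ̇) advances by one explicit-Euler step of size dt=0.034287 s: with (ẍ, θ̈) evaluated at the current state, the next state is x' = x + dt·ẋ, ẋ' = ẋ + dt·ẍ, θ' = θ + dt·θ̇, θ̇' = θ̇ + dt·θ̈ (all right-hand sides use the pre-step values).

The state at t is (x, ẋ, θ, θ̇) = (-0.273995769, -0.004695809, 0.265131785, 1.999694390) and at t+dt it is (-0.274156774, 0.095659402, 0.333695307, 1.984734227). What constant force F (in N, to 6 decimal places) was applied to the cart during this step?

ẍ = (ẋ'−ẋ)/dt = (0.095659402−-0.004695809)/0.034287 = 2.926917
θ̈ = (θ̇'−θ̇)/dt = (1.984734227−1.999694390)/0.034287 = -0.436322
sinθ=0.262036, cosθ=0.965058
F = (M+m)·ẍ + m·l·cosθ·θ̈ − m·l·sinθ·θ̇² = 6.868828 + -0.090658 − 0.225599 = 6.552571

F = 6.552571 N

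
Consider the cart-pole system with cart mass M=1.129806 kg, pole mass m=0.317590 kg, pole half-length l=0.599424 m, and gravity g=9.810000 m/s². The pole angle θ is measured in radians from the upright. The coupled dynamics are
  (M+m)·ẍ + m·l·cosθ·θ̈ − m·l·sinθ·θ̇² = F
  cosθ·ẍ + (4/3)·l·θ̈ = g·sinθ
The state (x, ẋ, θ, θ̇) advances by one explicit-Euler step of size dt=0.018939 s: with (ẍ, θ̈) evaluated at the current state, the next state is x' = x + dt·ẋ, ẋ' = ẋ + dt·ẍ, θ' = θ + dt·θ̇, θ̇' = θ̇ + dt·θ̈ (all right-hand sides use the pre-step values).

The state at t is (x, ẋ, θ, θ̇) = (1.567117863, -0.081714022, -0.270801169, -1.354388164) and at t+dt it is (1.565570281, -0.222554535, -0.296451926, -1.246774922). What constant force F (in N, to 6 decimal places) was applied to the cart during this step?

ẍ = (ẋ'−ẋ)/dt = (-0.222554535−-0.081714022)/0.018939 = -7.436534
θ̈ = (θ̇'−θ̇)/dt = (-1.246774922−-1.354388164)/0.018939 = 5.682097
sinθ=-0.267503, cosθ=0.963557
F = (M+m)·ẍ + m·l·cosθ·θ̈ − m·l·sinθ·θ̇² = -10.763609 + 1.042286 − -0.093415 = -9.627908

F = -9.627908 N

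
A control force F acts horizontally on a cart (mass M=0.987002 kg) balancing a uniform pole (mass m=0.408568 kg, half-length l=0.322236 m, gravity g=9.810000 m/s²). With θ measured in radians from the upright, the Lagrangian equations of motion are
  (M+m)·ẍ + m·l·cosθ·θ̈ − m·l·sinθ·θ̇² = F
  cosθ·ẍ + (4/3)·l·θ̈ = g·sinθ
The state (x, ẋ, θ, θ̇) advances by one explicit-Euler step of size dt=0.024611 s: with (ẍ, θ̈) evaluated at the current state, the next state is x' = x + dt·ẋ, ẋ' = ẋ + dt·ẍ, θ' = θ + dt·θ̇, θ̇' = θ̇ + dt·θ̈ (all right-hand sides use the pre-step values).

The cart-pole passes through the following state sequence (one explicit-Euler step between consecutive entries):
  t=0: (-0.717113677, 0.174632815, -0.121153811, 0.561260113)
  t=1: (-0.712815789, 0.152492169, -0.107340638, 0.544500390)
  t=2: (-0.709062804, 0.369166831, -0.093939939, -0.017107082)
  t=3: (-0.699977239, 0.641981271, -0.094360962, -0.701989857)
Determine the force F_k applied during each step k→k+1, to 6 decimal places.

step 0→1:
  ẍ = (ẋ'−ẋ)/dt = (0.152492169−0.174632815)/0.024611 = -0.899624
  θ̈ = (θ̇'−θ̇)/dt = (0.544500390−0.561260113)/0.024611 = -0.680985
  sinθ=-0.120858, cosθ=0.992670
  F = (M+m)·ẍ + m·l·cosθ·θ̈ − m·l·sinθ·θ̇² = -1.255488 + -0.088998 − -0.005012 = -1.339474
step 1→2:
  ẍ = (ẋ'−ẋ)/dt = (0.369166831−0.152492169)/0.024611 = 8.803976
  θ̈ = (θ̇'−θ̇)/dt = (-0.017107082−0.544500390)/0.024611 = -22.819368
  sinθ=-0.107135, cosθ=0.994245
  F = (M+m)·ẍ + m·l·cosθ·θ̈ − m·l·sinθ·θ̇² = 12.286565 + -2.987000 − -0.004182 = 9.303747
step 2→3:
  ẍ = (ẋ'−ẋ)/dt = (0.641981271−0.369166831)/0.024611 = 11.085061
  θ̈ = (θ̇'−θ̇)/dt = (-0.701989857−-0.017107082)/0.024611 = -27.828320
  sinθ=-0.093802, cosθ=0.995591
  F = (M+m)·ẍ + m·l·cosθ·θ̈ − m·l·sinθ·θ̇² = 15.469979 + -3.647592 − -0.000004 = 11.822390

F_0 = -1.339474 N
F_1 = 9.303747 N
F_2 = 11.822390 N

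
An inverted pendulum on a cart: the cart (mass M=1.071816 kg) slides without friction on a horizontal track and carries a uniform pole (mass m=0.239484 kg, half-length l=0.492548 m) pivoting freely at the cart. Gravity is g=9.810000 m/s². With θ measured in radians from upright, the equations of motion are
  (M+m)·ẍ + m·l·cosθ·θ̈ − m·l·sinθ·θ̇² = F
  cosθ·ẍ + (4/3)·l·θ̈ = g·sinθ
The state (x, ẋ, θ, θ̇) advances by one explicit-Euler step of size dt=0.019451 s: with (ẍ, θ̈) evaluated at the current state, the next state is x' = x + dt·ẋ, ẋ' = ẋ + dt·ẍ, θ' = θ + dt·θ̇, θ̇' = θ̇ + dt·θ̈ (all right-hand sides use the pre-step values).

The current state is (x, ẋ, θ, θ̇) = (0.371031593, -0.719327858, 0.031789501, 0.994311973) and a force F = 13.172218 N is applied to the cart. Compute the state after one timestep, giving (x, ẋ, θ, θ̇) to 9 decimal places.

(0.357039947, -0.493863378, 0.051129863, 0.660406910)

sinθ=0.031784147, cosθ=0.999494756
temp = (F + m·l·θ̇²·sinθ)/(M+m) = (13.172218 + 0.003706645)/1.311300 = 10.047986460
θ̈ = (g·sinθ − cosθ·temp)/(l·(4/3 − m·cos²θ/(M+m))) = -17.166472853
ẍ = temp − m·l·θ̈·cosθ/(M+m) = 11.591408129
Euler: x'=0.371031593+0.019451·-0.719327858=0.357039947, ẋ'=-0.719327858+0.019451·11.591408129=-0.493863378
       θ'=0.031789501+0.019451·0.994311973=0.051129863, θ̇'=0.994311973+0.019451·-17.166472853=0.660406910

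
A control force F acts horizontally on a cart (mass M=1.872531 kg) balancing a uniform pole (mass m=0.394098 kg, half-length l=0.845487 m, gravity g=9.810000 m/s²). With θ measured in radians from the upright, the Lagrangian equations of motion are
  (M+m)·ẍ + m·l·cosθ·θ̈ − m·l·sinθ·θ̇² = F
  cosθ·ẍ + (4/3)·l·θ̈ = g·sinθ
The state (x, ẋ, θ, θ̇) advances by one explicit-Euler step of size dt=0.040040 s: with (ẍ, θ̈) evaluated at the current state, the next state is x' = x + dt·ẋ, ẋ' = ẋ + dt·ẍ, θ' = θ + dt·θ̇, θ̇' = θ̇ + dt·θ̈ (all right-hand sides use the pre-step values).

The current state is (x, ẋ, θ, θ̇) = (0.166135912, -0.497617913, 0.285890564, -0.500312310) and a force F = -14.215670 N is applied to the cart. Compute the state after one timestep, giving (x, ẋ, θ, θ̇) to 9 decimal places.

sinθ=0.282011980, cosθ=0.959410883
temp = (F + m·l·θ̇²·sinθ)/(M+m) = (-14.215670 + 0.023521288)/2.266629 = -6.261346128
θ̈ = (g·sinθ − cosθ·temp)/(l·(4/3 − m·cos²θ/(M+m))) = 8.844471713
ẍ = temp − m·l·θ̈·cosθ/(M+m) = -7.508750501
Euler: x'=0.166135912+0.040040·-0.497617913=0.146211291, ẋ'=-0.497617913+0.040040·-7.508750501=-0.798268283
       θ'=0.285890564+0.040040·-0.500312310=0.265858059, θ̇'=-0.500312310+0.040040·8.844471713=-0.146179663

(0.146211291, -0.798268283, 0.265858059, -0.146179663)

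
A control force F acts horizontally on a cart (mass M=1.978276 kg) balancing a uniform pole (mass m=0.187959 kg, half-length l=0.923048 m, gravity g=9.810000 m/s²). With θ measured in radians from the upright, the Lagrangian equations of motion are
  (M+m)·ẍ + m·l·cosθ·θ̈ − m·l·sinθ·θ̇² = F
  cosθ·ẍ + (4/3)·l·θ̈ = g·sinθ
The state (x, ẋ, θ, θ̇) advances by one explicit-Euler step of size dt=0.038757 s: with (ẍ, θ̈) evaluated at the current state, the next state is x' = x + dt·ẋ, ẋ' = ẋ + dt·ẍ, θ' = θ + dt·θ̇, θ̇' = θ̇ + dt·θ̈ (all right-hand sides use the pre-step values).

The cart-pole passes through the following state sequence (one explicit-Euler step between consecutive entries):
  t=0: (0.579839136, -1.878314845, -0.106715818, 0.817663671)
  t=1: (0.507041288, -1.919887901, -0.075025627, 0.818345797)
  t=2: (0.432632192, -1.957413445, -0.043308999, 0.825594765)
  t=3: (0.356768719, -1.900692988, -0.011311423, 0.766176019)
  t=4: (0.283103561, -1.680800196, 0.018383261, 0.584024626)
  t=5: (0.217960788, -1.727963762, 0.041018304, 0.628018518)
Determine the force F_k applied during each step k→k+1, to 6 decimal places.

F_0 = -2.308241 N
F_1 = -2.056338 N
F_2 = 2.909644 N
F_3 = 11.476217 N
F_4 = -2.440284 N

step 0→1:
  ẍ = (ẋ'−ẋ)/dt = (-1.919887901−-1.878314845)/0.038757 = -1.072659
  θ̈ = (θ̇'−θ̇)/dt = (0.818345797−0.817663671)/0.038757 = 0.017600
  sinθ=-0.106513, cosθ=0.994311
  F = (M+m)·ẍ + m·l·cosθ·θ̈ − m·l·sinθ·θ̇² = -2.323632 + 0.003036 − -0.012355 = -2.308241
step 1→2:
  ẍ = (ẋ'−ẋ)/dt = (-1.957413445−-1.919887901)/0.038757 = -0.968226
  θ̈ = (θ̇'−θ̇)/dt = (0.825594765−0.818345797)/0.038757 = 0.187036
  sinθ=-0.074955, cosθ=0.997187
  F = (M+m)·ẍ + m·l·cosθ·θ̈ − m·l·sinθ·θ̇² = -2.097406 + 0.032359 − -0.008709 = -2.056338
step 2→3:
  ẍ = (ẋ'−ẋ)/dt = (-1.900692988−-1.957413445)/0.038757 = 1.463489
  θ̈ = (θ̇'−θ̇)/dt = (0.766176019−0.825594765)/0.038757 = -1.533110
  sinθ=-0.043295, cosθ=0.999062
  F = (M+m)·ẍ + m·l·cosθ·θ̈ − m·l·sinθ·θ̇² = 3.170262 + -0.265738 − -0.005120 = 2.909644
step 3→4:
  ẍ = (ẋ'−ẋ)/dt = (-1.680800196−-1.900692988)/0.038757 = 5.673628
  θ̈ = (θ̇'−θ̇)/dt = (0.584024626−0.766176019)/0.038757 = -4.699832
  sinθ=-0.011311, cosθ=0.999936
  F = (M+m)·ẍ + m·l·cosθ·θ̈ − m·l·sinθ·θ̇² = 12.290411 + -0.815346 − -0.001152 = 11.476217
step 4→5:
  ẍ = (ẋ'−ẋ)/dt = (-1.727963762−-1.680800196)/0.038757 = -1.216904
  θ̈ = (θ̇'−θ̇)/dt = (0.628018518−0.584024626)/0.038757 = 1.135121
  sinθ=0.018382, cosθ=0.999831
  F = (M+m)·ẍ + m·l·cosθ·θ̈ − m·l·sinθ·θ̇² = -2.636101 + 0.196905 − 0.001088 = -2.440284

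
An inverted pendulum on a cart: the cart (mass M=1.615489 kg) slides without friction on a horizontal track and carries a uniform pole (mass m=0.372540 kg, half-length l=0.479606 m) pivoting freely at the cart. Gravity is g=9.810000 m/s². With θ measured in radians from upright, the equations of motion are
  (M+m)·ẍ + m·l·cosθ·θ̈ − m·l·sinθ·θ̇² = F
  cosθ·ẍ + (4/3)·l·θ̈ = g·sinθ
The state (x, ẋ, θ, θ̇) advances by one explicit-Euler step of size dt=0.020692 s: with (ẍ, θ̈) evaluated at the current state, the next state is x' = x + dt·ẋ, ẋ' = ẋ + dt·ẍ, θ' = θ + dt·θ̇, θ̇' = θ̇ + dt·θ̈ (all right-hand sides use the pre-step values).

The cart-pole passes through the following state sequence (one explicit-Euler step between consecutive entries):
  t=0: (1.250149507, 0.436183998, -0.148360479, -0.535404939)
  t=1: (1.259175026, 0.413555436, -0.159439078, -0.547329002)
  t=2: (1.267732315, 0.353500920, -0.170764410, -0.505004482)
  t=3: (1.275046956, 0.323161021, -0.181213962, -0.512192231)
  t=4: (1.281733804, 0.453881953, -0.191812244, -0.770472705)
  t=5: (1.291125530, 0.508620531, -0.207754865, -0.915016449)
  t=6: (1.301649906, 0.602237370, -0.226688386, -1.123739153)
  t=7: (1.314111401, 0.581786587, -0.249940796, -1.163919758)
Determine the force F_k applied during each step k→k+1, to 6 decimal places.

F_0 = -2.268349 N
F_1 = -5.400540 N
F_2 = -2.968391 N
F_3 = 10.374050 N
F_4 = 4.054124 N
F_5 = 7.261763 N
F_6 = -2.252221 N

step 0→1:
  ẍ = (ẋ'−ẋ)/dt = (0.413555436−0.436183998)/0.020692 = -1.093590
  θ̈ = (θ̇'−θ̇)/dt = (-0.547329002−-0.535404939)/0.020692 = -0.576264
  sinθ=-0.147817, cosθ=0.989015
  F = (M+m)·ẍ + m·l·cosθ·θ̈ − m·l·sinθ·θ̇² = -2.174088 + -0.101831 − -0.007571 = -2.268349
step 1→2:
  ẍ = (ẋ'−ẋ)/dt = (0.353500920−0.413555436)/0.020692 = -2.902306
  θ̈ = (θ̇'−θ̇)/dt = (-0.505004482−-0.547329002)/0.020692 = 2.045453
  sinθ=-0.158764, cosθ=0.987316
  F = (M+m)·ẍ + m·l·cosθ·θ̈ − m·l·sinθ·θ̇² = -5.769869 + 0.360831 − -0.008498 = -5.400540
step 2→3:
  ẍ = (ẋ'−ẋ)/dt = (0.323161021−0.353500920)/0.020692 = -1.466262
  θ̈ = (θ̇'−θ̇)/dt = (-0.512192231−-0.505004482)/0.020692 = -0.347369
  sinθ=-0.169936, cosθ=0.985455
  F = (M+m)·ẍ + m·l·cosθ·θ̈ − m·l·sinθ·θ̇² = -2.914972 + -0.061162 − -0.007743 = -2.968391
step 3→4:
  ẍ = (ẋ'−ẋ)/dt = (0.453881953−0.323161021)/0.020692 = 6.317462
  θ̈ = (θ̇'−θ̇)/dt = (-0.770472705−-0.512192231)/0.020692 = -12.482142
  sinθ=-0.180224, cosθ=0.983626
  F = (M+m)·ẍ + m·l·cosθ·θ̈ − m·l·sinθ·θ̇² = 12.559298 + -2.193696 − -0.008448 = 10.374050
step 4→5:
  ẍ = (ẋ'−ẋ)/dt = (0.508620531−0.453881953)/0.020692 = 2.645398
  θ̈ = (θ̇'−θ̇)/dt = (-0.915016449−-0.770472705)/0.020692 = -6.985489
  sinθ=-0.190638, cosθ=0.981660
  F = (M+m)·ẍ + m·l·cosθ·θ̈ − m·l·sinθ·θ̇² = 5.259128 + -1.225224 − -0.020220 = 4.054124
step 5→6:
  ẍ = (ẋ'−ẋ)/dt = (0.602237370−0.508620531)/0.020692 = 4.524301
  θ̈ = (θ̇'−θ̇)/dt = (-1.123739153−-0.915016449)/0.020692 = -10.087121
  sinθ=-0.206264, cosθ=0.978496
  F = (M+m)·ẍ + m·l·cosθ·θ̈ − m·l·sinθ·θ̇² = 8.994442 + -1.763535 − -0.030856 = 7.261763
step 6→7:
  ẍ = (ẋ'−ẋ)/dt = (0.581786587−0.602237370)/0.020692 = -0.988342
  θ̈ = (θ̇'−θ̇)/dt = (-1.163919758−-1.123739153)/0.020692 = -1.941843
  sinθ=-0.224752, cosθ=0.974416
  F = (M+m)·ẍ + m·l·cosθ·θ̈ − m·l·sinθ·θ̇² = -1.964854 + -0.338077 − -0.050710 = -2.252221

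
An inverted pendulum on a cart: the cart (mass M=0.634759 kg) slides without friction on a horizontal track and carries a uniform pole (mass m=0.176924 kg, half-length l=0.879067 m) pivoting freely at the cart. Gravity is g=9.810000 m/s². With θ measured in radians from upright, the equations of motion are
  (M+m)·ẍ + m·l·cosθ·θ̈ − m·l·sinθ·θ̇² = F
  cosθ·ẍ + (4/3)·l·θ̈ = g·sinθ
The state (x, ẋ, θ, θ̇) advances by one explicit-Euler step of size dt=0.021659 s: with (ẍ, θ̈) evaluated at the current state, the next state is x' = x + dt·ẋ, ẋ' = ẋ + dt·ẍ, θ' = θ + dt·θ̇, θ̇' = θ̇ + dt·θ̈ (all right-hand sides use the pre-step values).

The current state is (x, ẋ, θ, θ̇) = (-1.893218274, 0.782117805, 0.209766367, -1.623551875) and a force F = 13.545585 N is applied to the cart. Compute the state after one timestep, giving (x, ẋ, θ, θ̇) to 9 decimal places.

sinθ=0.208231394, cosθ=0.978079591
temp = (F + m·l·θ̇²·sinθ)/(M+m) = (13.545585 + 0.085366460)/0.811683 = 16.793442095
θ̈ = (g·sinθ − cosθ·temp)/(l·(4/3 − m·cos²θ/(M+m))) = -14.545690264
ẍ = temp − m·l·θ̈·cosθ/(M+m) = 19.519473212
Euler: x'=-1.893218274+0.021659·0.782117805=-1.876278384, ẋ'=0.782117805+0.021659·19.519473212=1.204890075
       θ'=0.209766367+0.021659·-1.623551875=0.174601857, θ̇'=-1.623551875+0.021659·-14.545690264=-1.938596980

(-1.876278384, 1.204890075, 0.174601857, -1.938596980)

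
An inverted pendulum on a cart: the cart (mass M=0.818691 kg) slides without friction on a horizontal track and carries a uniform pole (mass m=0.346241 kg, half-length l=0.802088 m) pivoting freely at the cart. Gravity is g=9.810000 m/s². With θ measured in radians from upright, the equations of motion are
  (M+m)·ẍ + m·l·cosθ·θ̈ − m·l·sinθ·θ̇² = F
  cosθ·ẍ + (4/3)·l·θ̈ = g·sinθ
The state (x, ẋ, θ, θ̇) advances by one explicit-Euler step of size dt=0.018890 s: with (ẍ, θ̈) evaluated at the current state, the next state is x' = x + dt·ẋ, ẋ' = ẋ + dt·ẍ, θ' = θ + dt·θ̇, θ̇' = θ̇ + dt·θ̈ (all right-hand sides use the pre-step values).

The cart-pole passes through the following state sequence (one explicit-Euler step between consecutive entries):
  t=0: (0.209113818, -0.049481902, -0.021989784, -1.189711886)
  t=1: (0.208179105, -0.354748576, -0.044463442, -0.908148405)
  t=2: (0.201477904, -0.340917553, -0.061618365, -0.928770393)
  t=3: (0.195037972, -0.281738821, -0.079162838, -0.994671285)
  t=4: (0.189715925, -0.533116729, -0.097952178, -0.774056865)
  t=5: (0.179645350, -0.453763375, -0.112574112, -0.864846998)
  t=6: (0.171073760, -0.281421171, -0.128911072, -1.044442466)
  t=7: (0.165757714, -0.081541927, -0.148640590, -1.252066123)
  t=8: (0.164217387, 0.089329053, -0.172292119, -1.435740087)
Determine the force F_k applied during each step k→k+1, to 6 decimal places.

F_0 = -14.678451 N
F_1 = 0.560250 N
F_2 = 2.697241 N
F_3 = -12.247300 N
F_4 = 3.581560 N
F_5 = 8.027896 N
F_6 = 9.338247 N
F_7 = 7.931409 N

step 0→1:
  ẍ = (ẋ'−ẋ)/dt = (-0.354748576−-0.049481902)/0.018890 = -16.160226
  θ̈ = (θ̇'−θ̇)/dt = (-0.908148405−-1.189711886)/0.018890 = 14.905425
  sinθ=-0.021988, cosθ=0.999758
  F = (M+m)·ẍ + m·l·cosθ·θ̈ − m·l·sinθ·θ̇² = -18.825565 + 4.138471 − -0.008643 = -14.678451
step 1→2:
  ẍ = (ẋ'−ẋ)/dt = (-0.340917553−-0.354748576)/0.018890 = 0.732188
  θ̈ = (θ̇'−θ̇)/dt = (-0.928770393−-0.908148405)/0.018890 = -1.091688
  sinθ=-0.044449, cosθ=0.999012
  F = (M+m)·ẍ + m·l·cosθ·θ̈ − m·l·sinθ·θ̇² = 0.852949 + -0.302879 − -0.010181 = 0.560250
step 2→3:
  ẍ = (ẋ'−ẋ)/dt = (-0.281738821−-0.340917553)/0.018890 = 3.132807
  θ̈ = (θ̇'−θ̇)/dt = (-0.994671285−-0.928770393)/0.018890 = -3.488666
  sinθ=-0.061579, cosθ=0.998102
  F = (M+m)·ẍ + m·l·cosθ·θ̈ − m·l·sinθ·θ̇² = 3.649508 + -0.967019 − -0.014752 = 2.697241
step 3→4:
  ẍ = (ẋ'−ẋ)/dt = (-0.533116729−-0.281738821)/0.018890 = -13.307459
  θ̈ = (θ̇'−θ̇)/dt = (-0.774056865−-0.994671285)/0.018890 = 11.678900
  sinθ=-0.079080, cosθ=0.996868
  F = (M+m)·ẍ + m·l·cosθ·θ̈ − m·l·sinθ·θ̇² = -15.502285 + 3.233257 − -0.021728 = -12.247300
step 4→5:
  ẍ = (ẋ'−ẋ)/dt = (-0.453763375−-0.533116729)/0.018890 = 4.200813
  θ̈ = (θ̇'−θ̇)/dt = (-0.864846998−-0.774056865)/0.018890 = -4.806254
  sinθ=-0.097796, cosθ=0.995207
  F = (M+m)·ẍ + m·l·cosθ·θ̈ − m·l·sinθ·θ̇² = 4.893661 + -1.328374 − -0.016273 = 3.581560
step 5→6:
  ẍ = (ẋ'−ẋ)/dt = (-0.281421171−-0.453763375)/0.018890 = 9.123462
  θ̈ = (θ̇'−θ̇)/dt = (-1.044442466−-0.864846998)/0.018890 = -9.507436
  sinθ=-0.112336, cosθ=0.993670
  F = (M+m)·ẍ + m·l·cosθ·θ̈ − m·l·sinθ·θ̇² = 10.628213 + -2.623652 − -0.023335 = 8.027896
step 6→7:
  ẍ = (ẋ'−ẋ)/dt = (-0.081541927−-0.281421171)/0.018890 = 10.581220
  θ̈ = (θ̇'−θ̇)/dt = (-1.252066123−-1.044442466)/0.018890 = -10.991194
  sinθ=-0.128554, cosθ=0.991702
  F = (M+m)·ẍ + m·l·cosθ·θ̈ − m·l·sinθ·θ̇² = 12.326402 + -3.027100 − -0.038945 = 9.338247
step 7→8:
  ẍ = (ẋ'−ẋ)/dt = (0.089329053−-0.081541927)/0.018890 = 9.045579
  θ̈ = (θ̇'−θ̇)/dt = (-1.435740087−-1.252066123)/0.018890 = -9.723344
  sinθ=-0.148094, cosθ=0.988973
  F = (M+m)·ẍ + m·l·cosθ·θ̈ − m·l·sinθ·θ̇² = 10.537484 + -2.670550 − -0.064475 = 7.931409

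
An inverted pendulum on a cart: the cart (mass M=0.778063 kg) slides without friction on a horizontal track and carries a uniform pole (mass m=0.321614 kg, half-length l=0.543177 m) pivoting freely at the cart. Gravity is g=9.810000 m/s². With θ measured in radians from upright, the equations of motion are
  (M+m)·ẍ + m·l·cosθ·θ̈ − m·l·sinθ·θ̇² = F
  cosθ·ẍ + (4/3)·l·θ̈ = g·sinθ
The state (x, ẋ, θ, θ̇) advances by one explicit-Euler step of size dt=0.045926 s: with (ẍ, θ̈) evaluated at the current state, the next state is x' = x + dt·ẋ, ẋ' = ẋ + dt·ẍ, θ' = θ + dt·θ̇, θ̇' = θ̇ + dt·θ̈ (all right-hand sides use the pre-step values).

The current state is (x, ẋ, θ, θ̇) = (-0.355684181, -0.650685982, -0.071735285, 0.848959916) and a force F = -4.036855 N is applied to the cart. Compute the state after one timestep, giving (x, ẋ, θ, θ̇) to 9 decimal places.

(-0.385567585, -0.857782496, -0.032745952, 1.089589229)

sinθ=-0.071673776, cosθ=0.997428128
temp = (F + m·l·θ̇²·sinθ)/(M+m) = (-4.036855 + -0.009024247)/1.099677 = -3.679152376
θ̈ = (g·sinθ − cosθ·temp)/(l·(4/3 − m·cos²θ/(M+m))) = 5.239500781
ẍ = temp − m·l·θ̈·cosθ/(M+m) = -4.509352314
Euler: x'=-0.355684181+0.045926·-0.650685982=-0.385567585, ẋ'=-0.650685982+0.045926·-4.509352314=-0.857782496
       θ'=-0.071735285+0.045926·0.848959916=-0.032745952, θ̇'=0.848959916+0.045926·5.239500781=1.089589229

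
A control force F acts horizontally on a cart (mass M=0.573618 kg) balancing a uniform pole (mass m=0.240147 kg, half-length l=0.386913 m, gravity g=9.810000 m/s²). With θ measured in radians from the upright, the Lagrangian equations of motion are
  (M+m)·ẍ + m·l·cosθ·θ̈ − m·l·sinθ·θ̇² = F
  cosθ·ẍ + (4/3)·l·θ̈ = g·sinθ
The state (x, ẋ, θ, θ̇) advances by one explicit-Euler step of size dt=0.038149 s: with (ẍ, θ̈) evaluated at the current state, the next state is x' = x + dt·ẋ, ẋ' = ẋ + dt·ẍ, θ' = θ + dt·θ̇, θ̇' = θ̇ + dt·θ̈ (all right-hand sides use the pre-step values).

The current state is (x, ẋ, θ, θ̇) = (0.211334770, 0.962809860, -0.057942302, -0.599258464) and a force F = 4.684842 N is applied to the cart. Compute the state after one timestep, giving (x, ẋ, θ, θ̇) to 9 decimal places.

(0.248065003, 1.250618537, -0.080803413, -1.198226398)

sinθ=-0.057909886, cosθ=0.998321814
temp = (F + m·l·θ̇²·sinθ)/(M+m) = (4.684842 + -0.001932287)/0.813765 = 5.754621682
θ̈ = (g·sinθ − cosθ·temp)/(l·(4/3 − m·cos²θ/(M+m))) = -15.700750586
ẍ = temp − m·l·θ̈·cosθ/(M+m) = 7.544330824
Euler: x'=0.211334770+0.038149·0.962809860=0.248065003, ẋ'=0.962809860+0.038149·7.544330824=1.250618537
       θ'=-0.057942302+0.038149·-0.599258464=-0.080803413, θ̇'=-0.599258464+0.038149·-15.700750586=-1.198226398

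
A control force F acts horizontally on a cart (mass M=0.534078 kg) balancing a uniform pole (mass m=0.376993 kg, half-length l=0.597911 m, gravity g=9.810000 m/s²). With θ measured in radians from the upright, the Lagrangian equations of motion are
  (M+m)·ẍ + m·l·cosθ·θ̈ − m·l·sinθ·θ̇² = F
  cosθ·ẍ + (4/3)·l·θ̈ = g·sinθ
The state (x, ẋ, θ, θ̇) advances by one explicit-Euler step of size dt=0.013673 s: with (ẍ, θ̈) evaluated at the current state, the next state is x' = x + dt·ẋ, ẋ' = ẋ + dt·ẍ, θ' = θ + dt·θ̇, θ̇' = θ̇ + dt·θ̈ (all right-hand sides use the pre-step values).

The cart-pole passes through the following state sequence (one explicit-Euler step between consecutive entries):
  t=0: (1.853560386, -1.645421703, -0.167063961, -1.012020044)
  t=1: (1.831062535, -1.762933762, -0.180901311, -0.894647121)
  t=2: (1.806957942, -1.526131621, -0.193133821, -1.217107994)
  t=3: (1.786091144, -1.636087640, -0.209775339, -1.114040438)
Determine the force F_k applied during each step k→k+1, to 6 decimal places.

F_0 = -5.883746 N
F_1 = 10.582032 N
F_2 = -5.595050 N

step 0→1:
  ẍ = (ẋ'−ẋ)/dt = (-1.762933762−-1.645421703)/0.013673 = -8.594461
  θ̈ = (θ̇'−θ̇)/dt = (-0.894647121−-1.012020044)/0.013673 = 8.584285
  sinθ=-0.166288, cosθ=0.986077
  F = (M+m)·ẍ + m·l·cosθ·θ̈ − m·l·sinθ·θ̇² = -7.830164 + 1.908029 − -0.038389 = -5.883746
step 1→2:
  ẍ = (ẋ'−ẋ)/dt = (-1.526131621−-1.762933762)/0.013673 = 17.318960
  θ̈ = (θ̇'−θ̇)/dt = (-1.217107994−-0.894647121)/0.013673 = -23.583769
  sinθ=-0.179916, cosθ=0.983682
  F = (M+m)·ẍ + m·l·cosθ·θ̈ − m·l·sinθ·θ̇² = 15.778802 + -5.229230 − -0.032460 = 10.582032
step 2→3:
  ẍ = (ẋ'−ẋ)/dt = (-1.636087640−-1.526131621)/0.013673 = -8.041836
  θ̈ = (θ̇'−θ̇)/dt = (-1.114040438−-1.217107994)/0.013673 = 7.538035
  sinθ=-0.191935, cosθ=0.981408
  F = (M+m)·ẍ + m·l·cosθ·θ̈ − m·l·sinθ·θ̇² = -7.326683 + 1.667544 − -0.064089 = -5.595050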